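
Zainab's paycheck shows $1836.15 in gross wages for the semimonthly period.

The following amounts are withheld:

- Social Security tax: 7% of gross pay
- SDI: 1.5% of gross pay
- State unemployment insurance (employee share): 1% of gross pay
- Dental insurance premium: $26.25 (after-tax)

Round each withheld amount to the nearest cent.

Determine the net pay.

$1635.47

SDI: $1836.15 × 0.015 = $27.54
State unemployment insurance (employee share): $1836.15 × 0.01 = $18.36
Social Security tax: $1836.15 × 0.07 = $128.53
Dental insurance premium: $26.25
Total deductions = $27.54 + $18.36 + $128.53 + $26.25 = $200.68
Net pay = $1836.15 − $200.68 = $1635.47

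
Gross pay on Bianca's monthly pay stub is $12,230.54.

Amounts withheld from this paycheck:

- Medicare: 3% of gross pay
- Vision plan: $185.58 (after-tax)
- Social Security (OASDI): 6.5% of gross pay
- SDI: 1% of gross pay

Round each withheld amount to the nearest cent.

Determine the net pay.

$10,760.74

Medicare: $12,230.54 × 0.03 = $366.92
SDI: $12,230.54 × 0.01 = $122.31
Social Security (OASDI): $12,230.54 × 0.065 = $794.99
Vision plan: $185.58
Total deductions = $366.92 + $122.31 + $794.99 + $185.58 = $1,469.80
Net pay = $12,230.54 − $1,469.80 = $10,760.74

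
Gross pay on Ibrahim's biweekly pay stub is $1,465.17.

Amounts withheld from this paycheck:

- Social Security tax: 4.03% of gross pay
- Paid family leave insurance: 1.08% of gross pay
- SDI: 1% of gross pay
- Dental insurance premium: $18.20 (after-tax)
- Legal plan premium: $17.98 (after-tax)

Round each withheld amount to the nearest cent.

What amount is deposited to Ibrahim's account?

$1,339.47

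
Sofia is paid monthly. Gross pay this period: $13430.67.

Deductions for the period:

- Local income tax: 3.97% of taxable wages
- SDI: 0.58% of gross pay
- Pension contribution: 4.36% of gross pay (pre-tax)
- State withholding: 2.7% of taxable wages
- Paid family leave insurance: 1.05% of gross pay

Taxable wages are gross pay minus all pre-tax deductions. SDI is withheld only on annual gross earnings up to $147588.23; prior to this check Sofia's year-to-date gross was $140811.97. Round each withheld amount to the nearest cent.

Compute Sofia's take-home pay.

$11808.00

Pension contribution: $13430.67 × 0.0436 = $585.58
Taxable wages = $13430.67 − $585.58 = $12845.09
State withholding: $12845.09 × 0.027 = $346.82
Local income tax: $12845.09 × 0.0397 = $509.95
SDI: only $147588.23 − $140811.97 = $6776.26 of this check is subject → $6776.26 × 0.0058 = $39.30
Paid family leave insurance: $13430.67 × 0.0105 = $141.02
Total deductions = $585.58 + $346.82 + $509.95 + $39.30 + $141.02 = $1622.67
Net pay = $13430.67 − $1622.67 = $11808.00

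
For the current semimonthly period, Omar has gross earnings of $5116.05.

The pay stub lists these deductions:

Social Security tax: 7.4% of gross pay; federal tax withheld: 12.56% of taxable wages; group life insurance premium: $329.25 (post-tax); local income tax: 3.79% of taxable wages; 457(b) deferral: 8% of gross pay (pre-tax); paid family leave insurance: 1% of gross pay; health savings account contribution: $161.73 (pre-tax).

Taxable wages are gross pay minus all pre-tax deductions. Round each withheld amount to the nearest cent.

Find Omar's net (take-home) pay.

457(b) deferral: $5116.05 × 0.08 = $409.28
Health savings account contribution: $161.73
Pre-tax total = $409.28 + $161.73 = $571.01
Taxable wages = $5116.05 − $571.01 = $4545.04
Federal tax withheld: $4545.04 × 0.1256 = $570.86
Local income tax: $4545.04 × 0.0379 = $172.26
Paid family leave insurance: $5116.05 × 0.01 = $51.16
Social Security tax: $5116.05 × 0.074 = $378.59
Group life insurance premium: $329.25
Total deductions = $409.28 + $161.73 + $570.86 + $172.26 + $51.16 + $378.59 + $329.25 = $2073.13
Net pay = $5116.05 − $2073.13 = $3042.92

$3042.92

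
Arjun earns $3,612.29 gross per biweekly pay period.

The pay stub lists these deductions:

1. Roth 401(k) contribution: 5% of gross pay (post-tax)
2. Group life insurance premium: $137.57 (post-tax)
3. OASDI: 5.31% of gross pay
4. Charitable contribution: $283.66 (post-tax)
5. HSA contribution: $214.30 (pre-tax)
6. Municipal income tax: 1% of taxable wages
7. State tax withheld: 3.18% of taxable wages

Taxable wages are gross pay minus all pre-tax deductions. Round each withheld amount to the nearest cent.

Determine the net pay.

$2,462.30

HSA contribution: $214.30
Taxable wages = $3,612.29 − $214.30 = $3,397.99
State tax withheld: $3,397.99 × 0.0318 = $108.06
Municipal income tax: $3,397.99 × 0.01 = $33.98
OASDI: $3,612.29 × 0.0531 = $191.81
Charitable contribution: $283.66
Roth 401(k) contribution: $3,612.29 × 0.05 = $180.61
Group life insurance premium: $137.57
Total deductions = $214.30 + $108.06 + $33.98 + $191.81 + $283.66 + $180.61 + $137.57 = $1,149.99
Net pay = $3,612.29 − $1,149.99 = $2,462.30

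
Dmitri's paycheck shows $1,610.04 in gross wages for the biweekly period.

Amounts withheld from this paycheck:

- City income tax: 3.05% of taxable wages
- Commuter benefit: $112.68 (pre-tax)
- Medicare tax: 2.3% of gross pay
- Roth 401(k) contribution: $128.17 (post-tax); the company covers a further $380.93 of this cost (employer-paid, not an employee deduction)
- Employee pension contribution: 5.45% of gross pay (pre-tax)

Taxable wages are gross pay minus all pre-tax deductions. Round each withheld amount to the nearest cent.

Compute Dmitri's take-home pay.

Employee pension contribution: $1,610.04 × 0.0545 = $87.75
Commuter benefit: $112.68
Pre-tax total = $87.75 + $112.68 = $200.43
Taxable wages = $1,610.04 − $200.43 = $1,409.61
City income tax: $1,409.61 × 0.0305 = $42.99
Medicare tax: $1,610.04 × 0.023 = $37.03
Roth 401(k) contribution: $128.17
(Employer's $380.93 toward Roth 401(k) contribution is not withheld from the employee.)
Total deductions = $87.75 + $112.68 + $42.99 + $37.03 + $128.17 = $408.62
Net pay = $1,610.04 − $408.62 = $1,201.42

$1,201.42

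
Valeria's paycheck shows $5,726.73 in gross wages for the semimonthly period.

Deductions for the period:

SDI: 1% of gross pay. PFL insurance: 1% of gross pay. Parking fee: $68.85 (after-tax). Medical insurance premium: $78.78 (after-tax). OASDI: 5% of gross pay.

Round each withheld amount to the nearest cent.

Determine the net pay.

PFL insurance: $5,726.73 × 0.01 = $57.27
SDI: $5,726.73 × 0.01 = $57.27
OASDI: $5,726.73 × 0.05 = $286.34
Medical insurance premium: $78.78
Parking fee: $68.85
Total deductions = $57.27 + $57.27 + $286.34 + $78.78 + $68.85 = $548.51
Net pay = $5,726.73 − $548.51 = $5,178.22

$5,178.22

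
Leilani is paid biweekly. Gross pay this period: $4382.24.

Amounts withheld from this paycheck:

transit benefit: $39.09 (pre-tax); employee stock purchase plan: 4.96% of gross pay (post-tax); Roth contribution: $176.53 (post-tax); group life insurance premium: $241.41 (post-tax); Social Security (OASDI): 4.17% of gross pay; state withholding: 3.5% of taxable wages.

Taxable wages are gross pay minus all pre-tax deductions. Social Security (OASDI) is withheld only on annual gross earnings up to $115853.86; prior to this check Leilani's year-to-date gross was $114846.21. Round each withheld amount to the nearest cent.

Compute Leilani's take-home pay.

$3513.82

Transit benefit: $39.09
Taxable wages = $4382.24 − $39.09 = $4343.15
State withholding: $4343.15 × 0.035 = $152.01
Social Security (OASDI): only $115853.86 − $114846.21 = $1007.65 of this check is subject → $1007.65 × 0.0417 = $42.02
Employee stock purchase plan: $4382.24 × 0.0496 = $217.36
Roth contribution: $176.53
Group life insurance premium: $241.41
Total deductions = $39.09 + $152.01 + $42.02 + $217.36 + $176.53 + $241.41 = $868.42
Net pay = $4382.24 − $868.42 = $3513.82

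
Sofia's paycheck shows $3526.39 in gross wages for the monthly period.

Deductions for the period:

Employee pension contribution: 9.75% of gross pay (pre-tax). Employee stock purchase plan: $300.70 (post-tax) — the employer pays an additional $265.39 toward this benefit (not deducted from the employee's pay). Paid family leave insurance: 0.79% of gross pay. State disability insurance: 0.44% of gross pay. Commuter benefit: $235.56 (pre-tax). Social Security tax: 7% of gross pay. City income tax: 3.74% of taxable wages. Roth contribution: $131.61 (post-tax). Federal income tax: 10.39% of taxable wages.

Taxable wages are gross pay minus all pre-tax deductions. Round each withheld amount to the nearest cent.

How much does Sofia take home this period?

Commuter benefit: $235.56
Employee pension contribution: $3526.39 × 0.0975 = $343.82
Pre-tax total = $235.56 + $343.82 = $579.38
Taxable wages = $3526.39 − $579.38 = $2947.01
Federal income tax: $2947.01 × 0.1039 = $306.19
City income tax: $2947.01 × 0.0374 = $110.22
Paid family leave insurance: $3526.39 × 0.0079 = $27.86
State disability insurance: $3526.39 × 0.0044 = $15.52
Social Security tax: $3526.39 × 0.07 = $246.85
Employee stock purchase plan: $300.70
Roth contribution: $131.61
(Employer's $265.39 toward employee stock purchase plan is not withheld from the employee.)
Total deductions = $235.56 + $343.82 + $306.19 + $110.22 + $27.86 + $15.52 + $246.85 + $300.70 + $131.61 = $1718.33
Net pay = $3526.39 − $1718.33 = $1808.06

$1808.06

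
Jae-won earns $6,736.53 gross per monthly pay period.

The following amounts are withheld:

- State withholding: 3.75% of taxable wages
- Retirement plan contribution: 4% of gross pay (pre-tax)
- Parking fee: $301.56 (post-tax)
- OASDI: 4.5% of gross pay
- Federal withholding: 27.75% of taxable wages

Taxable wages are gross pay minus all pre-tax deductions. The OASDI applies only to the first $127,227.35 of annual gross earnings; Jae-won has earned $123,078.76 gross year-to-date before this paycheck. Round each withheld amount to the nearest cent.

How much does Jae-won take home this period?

$3,941.69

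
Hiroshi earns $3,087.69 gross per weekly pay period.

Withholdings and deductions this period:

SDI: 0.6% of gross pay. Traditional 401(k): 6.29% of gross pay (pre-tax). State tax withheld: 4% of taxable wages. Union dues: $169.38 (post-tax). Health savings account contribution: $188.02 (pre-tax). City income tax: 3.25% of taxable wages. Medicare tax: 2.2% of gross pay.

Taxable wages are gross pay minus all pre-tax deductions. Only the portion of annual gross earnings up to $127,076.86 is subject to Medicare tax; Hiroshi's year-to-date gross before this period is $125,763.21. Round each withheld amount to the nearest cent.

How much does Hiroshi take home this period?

Health savings account contribution: $188.02
Traditional 401(k): $3,087.69 × 0.0629 = $194.22
Pre-tax total = $188.02 + $194.22 = $382.24
Taxable wages = $3,087.69 − $382.24 = $2,705.45
City income tax: $2,705.45 × 0.0325 = $87.93
State tax withheld: $2,705.45 × 0.04 = $108.22
SDI: $3,087.69 × 0.006 = $18.53
Medicare tax: only $127,076.86 − $125,763.21 = $1,313.65 of this check is subject → $1,313.65 × 0.022 = $28.90
Union dues: $169.38
Total deductions = $188.02 + $194.22 + $87.93 + $108.22 + $18.53 + $28.90 + $169.38 = $795.20
Net pay = $3,087.69 − $795.20 = $2,292.49

$2,292.49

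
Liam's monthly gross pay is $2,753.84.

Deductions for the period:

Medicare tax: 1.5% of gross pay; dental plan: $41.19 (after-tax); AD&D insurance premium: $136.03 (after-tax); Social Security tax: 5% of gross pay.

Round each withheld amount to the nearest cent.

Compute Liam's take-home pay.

Medicare tax: $2,753.84 × 0.015 = $41.31
Social Security tax: $2,753.84 × 0.05 = $137.69
AD&D insurance premium: $136.03
Dental plan: $41.19
Total deductions = $41.31 + $137.69 + $136.03 + $41.19 = $356.22
Net pay = $2,753.84 − $356.22 = $2,397.62

$2,397.62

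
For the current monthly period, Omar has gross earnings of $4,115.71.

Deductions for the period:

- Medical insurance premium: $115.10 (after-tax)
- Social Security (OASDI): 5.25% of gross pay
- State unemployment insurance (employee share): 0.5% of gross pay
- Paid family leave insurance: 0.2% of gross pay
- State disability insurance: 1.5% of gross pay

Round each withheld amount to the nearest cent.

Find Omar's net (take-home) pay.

$3,693.99

State disability insurance: $4,115.71 × 0.015 = $61.74
State unemployment insurance (employee share): $4,115.71 × 0.005 = $20.58
Paid family leave insurance: $4,115.71 × 0.002 = $8.23
Social Security (OASDI): $4,115.71 × 0.0525 = $216.07
Medical insurance premium: $115.10
Total deductions = $61.74 + $20.58 + $8.23 + $216.07 + $115.10 = $421.72
Net pay = $4,115.71 − $421.72 = $3,693.99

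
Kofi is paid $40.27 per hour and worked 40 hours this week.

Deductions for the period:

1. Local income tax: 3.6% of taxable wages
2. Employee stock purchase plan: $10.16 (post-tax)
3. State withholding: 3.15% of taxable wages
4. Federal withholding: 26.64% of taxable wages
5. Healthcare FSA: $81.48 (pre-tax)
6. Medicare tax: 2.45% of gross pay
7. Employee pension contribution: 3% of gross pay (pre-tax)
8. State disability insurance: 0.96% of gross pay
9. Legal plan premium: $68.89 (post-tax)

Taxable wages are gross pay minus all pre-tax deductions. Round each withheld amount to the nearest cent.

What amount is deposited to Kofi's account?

$852.52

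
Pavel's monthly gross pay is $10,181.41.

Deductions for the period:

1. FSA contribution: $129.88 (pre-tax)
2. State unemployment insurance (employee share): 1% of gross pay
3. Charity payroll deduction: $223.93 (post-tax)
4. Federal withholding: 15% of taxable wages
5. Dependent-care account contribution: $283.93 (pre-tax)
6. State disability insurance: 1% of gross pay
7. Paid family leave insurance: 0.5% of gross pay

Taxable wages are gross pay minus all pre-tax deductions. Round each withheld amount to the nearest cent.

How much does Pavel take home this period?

$7,824.00

Dependent-care account contribution: $283.93
FSA contribution: $129.88
Pre-tax total = $283.93 + $129.88 = $413.81
Taxable wages = $10,181.41 − $413.81 = $9,767.60
Federal withholding: $9,767.60 × 0.15 = $1,465.14
State disability insurance: $10,181.41 × 0.01 = $101.81
State unemployment insurance (employee share): $10,181.41 × 0.01 = $101.81
Paid family leave insurance: $10,181.41 × 0.005 = $50.91
Charity payroll deduction: $223.93
Total deductions = $283.93 + $129.88 + $1,465.14 + $101.81 + $101.81 + $50.91 + $223.93 = $2,357.41
Net pay = $10,181.41 − $2,357.41 = $7,824.00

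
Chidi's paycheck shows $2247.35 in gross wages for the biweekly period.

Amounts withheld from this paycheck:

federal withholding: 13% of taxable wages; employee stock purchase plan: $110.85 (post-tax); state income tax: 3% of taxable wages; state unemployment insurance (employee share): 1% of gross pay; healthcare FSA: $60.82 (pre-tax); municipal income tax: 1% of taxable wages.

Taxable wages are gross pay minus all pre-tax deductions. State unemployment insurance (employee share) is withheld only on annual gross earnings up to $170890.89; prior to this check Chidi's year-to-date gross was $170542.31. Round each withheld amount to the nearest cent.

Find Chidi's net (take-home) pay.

Healthcare FSA: $60.82
Taxable wages = $2247.35 − $60.82 = $2186.53
State income tax: $2186.53 × 0.03 = $65.60
Municipal income tax: $2186.53 × 0.01 = $21.87
Federal withholding: $2186.53 × 0.13 = $284.25
State unemployment insurance (employee share): only $170890.89 − $170542.31 = $348.58 of this check is subject → $348.58 × 0.01 = $3.49
Employee stock purchase plan: $110.85
Total deductions = $60.82 + $65.60 + $21.87 + $284.25 + $3.49 + $110.85 = $546.88
Net pay = $2247.35 − $546.88 = $1700.47

$1700.47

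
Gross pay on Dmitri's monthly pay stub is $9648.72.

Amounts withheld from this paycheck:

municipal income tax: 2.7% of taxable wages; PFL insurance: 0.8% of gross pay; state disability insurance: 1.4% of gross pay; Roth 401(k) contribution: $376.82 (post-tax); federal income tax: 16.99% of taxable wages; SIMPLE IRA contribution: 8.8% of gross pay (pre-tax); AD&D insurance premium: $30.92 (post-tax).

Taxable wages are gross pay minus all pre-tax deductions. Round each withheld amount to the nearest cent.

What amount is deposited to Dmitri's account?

$6446.97

SIMPLE IRA contribution: $9648.72 × 0.088 = $849.09
Taxable wages = $9648.72 − $849.09 = $8799.63
Federal income tax: $8799.63 × 0.1699 = $1495.06
Municipal income tax: $8799.63 × 0.027 = $237.59
PFL insurance: $9648.72 × 0.008 = $77.19
State disability insurance: $9648.72 × 0.014 = $135.08
AD&D insurance premium: $30.92
Roth 401(k) contribution: $376.82
Total deductions = $849.09 + $1495.06 + $237.59 + $77.19 + $135.08 + $30.92 + $376.82 = $3201.75
Net pay = $9648.72 − $3201.75 = $6446.97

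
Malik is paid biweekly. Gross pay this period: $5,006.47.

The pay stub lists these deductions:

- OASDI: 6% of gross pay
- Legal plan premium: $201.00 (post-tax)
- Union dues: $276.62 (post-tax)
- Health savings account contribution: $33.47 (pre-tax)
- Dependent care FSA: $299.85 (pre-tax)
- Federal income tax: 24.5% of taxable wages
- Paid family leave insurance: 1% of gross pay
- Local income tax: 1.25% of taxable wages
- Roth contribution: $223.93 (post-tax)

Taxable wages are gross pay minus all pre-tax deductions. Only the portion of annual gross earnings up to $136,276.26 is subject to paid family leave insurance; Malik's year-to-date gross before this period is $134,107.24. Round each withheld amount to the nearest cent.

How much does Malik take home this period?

$2,446.19

Dependent care FSA: $299.85
Health savings account contribution: $33.47
Pre-tax total = $299.85 + $33.47 = $333.32
Taxable wages = $5,006.47 − $333.32 = $4,673.15
Federal income tax: $4,673.15 × 0.245 = $1,144.92
Local income tax: $4,673.15 × 0.0125 = $58.41
Paid family leave insurance: only $136,276.26 − $134,107.24 = $2,169.02 of this check is subject → $2,169.02 × 0.01 = $21.69
OASDI: $5,006.47 × 0.06 = $300.39
Union dues: $276.62
Roth contribution: $223.93
Legal plan premium: $201.00
Total deductions = $299.85 + $33.47 + $1,144.92 + $58.41 + $21.69 + $300.39 + $276.62 + $223.93 + $201.00 = $2,560.28
Net pay = $5,006.47 − $2,560.28 = $2,446.19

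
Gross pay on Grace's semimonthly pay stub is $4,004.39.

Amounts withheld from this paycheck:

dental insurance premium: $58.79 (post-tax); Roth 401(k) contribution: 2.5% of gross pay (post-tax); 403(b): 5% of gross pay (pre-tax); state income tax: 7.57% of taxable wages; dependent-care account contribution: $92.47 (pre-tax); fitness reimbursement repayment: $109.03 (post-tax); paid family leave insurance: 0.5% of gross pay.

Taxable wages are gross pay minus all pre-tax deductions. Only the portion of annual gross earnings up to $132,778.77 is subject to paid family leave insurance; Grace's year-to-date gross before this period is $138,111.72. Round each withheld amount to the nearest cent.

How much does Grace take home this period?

$3,162.79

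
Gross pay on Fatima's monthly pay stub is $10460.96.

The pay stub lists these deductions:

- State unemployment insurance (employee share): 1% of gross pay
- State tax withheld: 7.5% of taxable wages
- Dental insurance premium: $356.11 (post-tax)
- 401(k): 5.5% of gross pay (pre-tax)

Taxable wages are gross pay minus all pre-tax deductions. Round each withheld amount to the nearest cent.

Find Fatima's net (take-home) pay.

401(k): $10460.96 × 0.055 = $575.35
Taxable wages = $10460.96 − $575.35 = $9885.61
State tax withheld: $9885.61 × 0.075 = $741.42
State unemployment insurance (employee share): $10460.96 × 0.01 = $104.61
Dental insurance premium: $356.11
Total deductions = $575.35 + $741.42 + $104.61 + $356.11 = $1777.49
Net pay = $10460.96 − $1777.49 = $8683.47

$8683.47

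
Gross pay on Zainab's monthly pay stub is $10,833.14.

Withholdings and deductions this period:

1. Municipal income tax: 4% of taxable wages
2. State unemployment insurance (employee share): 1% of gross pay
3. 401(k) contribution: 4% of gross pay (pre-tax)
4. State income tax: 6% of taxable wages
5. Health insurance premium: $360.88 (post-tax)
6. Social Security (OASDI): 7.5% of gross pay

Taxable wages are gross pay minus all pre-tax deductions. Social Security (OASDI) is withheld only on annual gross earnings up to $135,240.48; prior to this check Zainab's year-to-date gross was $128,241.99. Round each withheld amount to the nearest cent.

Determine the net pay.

401(k) contribution: $10,833.14 × 0.04 = $433.33
Taxable wages = $10,833.14 − $433.33 = $10,399.81
State income tax: $10,399.81 × 0.06 = $623.99
Municipal income tax: $10,399.81 × 0.04 = $415.99
State unemployment insurance (employee share): $10,833.14 × 0.01 = $108.33
Social Security (OASDI): only $135,240.48 − $128,241.99 = $6,998.49 of this check is subject → $6,998.49 × 0.075 = $524.89
Health insurance premium: $360.88
Total deductions = $433.33 + $623.99 + $415.99 + $108.33 + $524.89 + $360.88 = $2,467.41
Net pay = $10,833.14 − $2,467.41 = $8,365.73

$8,365.73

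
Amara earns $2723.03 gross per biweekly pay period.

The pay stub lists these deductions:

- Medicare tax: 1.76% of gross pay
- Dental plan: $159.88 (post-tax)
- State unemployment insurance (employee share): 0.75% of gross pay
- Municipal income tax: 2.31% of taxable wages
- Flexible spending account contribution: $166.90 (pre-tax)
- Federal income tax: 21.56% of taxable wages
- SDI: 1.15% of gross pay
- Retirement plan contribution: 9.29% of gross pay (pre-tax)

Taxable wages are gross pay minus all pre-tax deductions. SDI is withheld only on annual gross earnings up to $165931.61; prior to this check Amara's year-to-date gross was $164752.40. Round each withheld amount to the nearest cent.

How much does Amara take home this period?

Flexible spending account contribution: $166.90
Retirement plan contribution: $2723.03 × 0.0929 = $252.97
Pre-tax total = $166.90 + $252.97 = $419.87
Taxable wages = $2723.03 − $419.87 = $2303.16
Municipal income tax: $2303.16 × 0.0231 = $53.20
Federal income tax: $2303.16 × 0.2156 = $496.56
SDI: only $165931.61 − $164752.40 = $1179.21 of this check is subject → $1179.21 × 0.0115 = $13.56
Medicare tax: $2723.03 × 0.0176 = $47.93
State unemployment insurance (employee share): $2723.03 × 0.0075 = $20.42
Dental plan: $159.88
Total deductions = $166.90 + $252.97 + $53.20 + $496.56 + $13.56 + $47.93 + $20.42 + $159.88 = $1211.42
Net pay = $2723.03 − $1211.42 = $1511.61

$1511.61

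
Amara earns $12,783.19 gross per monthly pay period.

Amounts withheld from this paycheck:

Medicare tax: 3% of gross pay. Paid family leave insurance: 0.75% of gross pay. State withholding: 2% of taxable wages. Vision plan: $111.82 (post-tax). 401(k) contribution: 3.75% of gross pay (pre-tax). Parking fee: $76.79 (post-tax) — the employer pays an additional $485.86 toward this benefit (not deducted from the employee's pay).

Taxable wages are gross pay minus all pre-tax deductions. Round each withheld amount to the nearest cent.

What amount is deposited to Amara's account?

$11,389.76

401(k) contribution: $12,783.19 × 0.0375 = $479.37
Taxable wages = $12,783.19 − $479.37 = $12,303.82
State withholding: $12,303.82 × 0.02 = $246.08
Medicare tax: $12,783.19 × 0.03 = $383.50
Paid family leave insurance: $12,783.19 × 0.0075 = $95.87
Parking fee: $76.79
Vision plan: $111.82
(Employer's $485.86 toward parking fee is not withheld from the employee.)
Total deductions = $479.37 + $246.08 + $383.50 + $95.87 + $76.79 + $111.82 = $1,393.43
Net pay = $12,783.19 − $1,393.43 = $11,389.76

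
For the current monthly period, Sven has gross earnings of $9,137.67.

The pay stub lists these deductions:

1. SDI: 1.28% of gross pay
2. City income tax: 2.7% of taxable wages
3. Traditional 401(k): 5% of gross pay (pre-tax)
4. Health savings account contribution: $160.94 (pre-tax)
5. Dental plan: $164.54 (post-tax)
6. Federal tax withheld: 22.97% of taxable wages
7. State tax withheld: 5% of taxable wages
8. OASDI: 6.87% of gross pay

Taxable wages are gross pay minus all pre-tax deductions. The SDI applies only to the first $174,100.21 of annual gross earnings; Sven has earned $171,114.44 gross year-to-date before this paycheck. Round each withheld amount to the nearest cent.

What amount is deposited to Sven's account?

$5,076.29

Health savings account contribution: $160.94
Traditional 401(k): $9,137.67 × 0.05 = $456.88
Pre-tax total = $160.94 + $456.88 = $617.82
Taxable wages = $9,137.67 − $617.82 = $8,519.85
State tax withheld: $8,519.85 × 0.05 = $425.99
Federal tax withheld: $8,519.85 × 0.2297 = $1,957.01
City income tax: $8,519.85 × 0.027 = $230.04
SDI: only $174,100.21 − $171,114.44 = $2,985.77 of this check is subject → $2,985.77 × 0.0128 = $38.22
OASDI: $9,137.67 × 0.0687 = $627.76
Dental plan: $164.54
Total deductions = $160.94 + $456.88 + $425.99 + $1,957.01 + $230.04 + $38.22 + $627.76 + $164.54 = $4,061.38
Net pay = $9,137.67 − $4,061.38 = $5,076.29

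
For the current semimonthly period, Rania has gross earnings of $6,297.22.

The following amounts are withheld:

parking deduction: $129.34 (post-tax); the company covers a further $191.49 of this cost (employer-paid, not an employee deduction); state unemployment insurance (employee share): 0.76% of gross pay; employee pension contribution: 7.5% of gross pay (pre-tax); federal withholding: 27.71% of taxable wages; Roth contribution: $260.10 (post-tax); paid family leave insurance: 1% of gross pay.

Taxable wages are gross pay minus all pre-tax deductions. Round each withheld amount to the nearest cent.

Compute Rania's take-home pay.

$3,710.57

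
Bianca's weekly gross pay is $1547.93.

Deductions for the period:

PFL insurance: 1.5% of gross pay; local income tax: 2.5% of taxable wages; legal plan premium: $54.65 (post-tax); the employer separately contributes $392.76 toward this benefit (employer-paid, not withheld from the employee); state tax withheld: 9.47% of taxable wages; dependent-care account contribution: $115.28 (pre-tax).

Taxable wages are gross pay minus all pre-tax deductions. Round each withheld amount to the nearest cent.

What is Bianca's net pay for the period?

$1183.29

Dependent-care account contribution: $115.28
Taxable wages = $1547.93 − $115.28 = $1432.65
State tax withheld: $1432.65 × 0.0947 = $135.67
Local income tax: $1432.65 × 0.025 = $35.82
PFL insurance: $1547.93 × 0.015 = $23.22
Legal plan premium: $54.65
(Employer's $392.76 toward legal plan premium is not withheld from the employee.)
Total deductions = $115.28 + $135.67 + $35.82 + $23.22 + $54.65 = $364.64
Net pay = $1547.93 − $364.64 = $1183.29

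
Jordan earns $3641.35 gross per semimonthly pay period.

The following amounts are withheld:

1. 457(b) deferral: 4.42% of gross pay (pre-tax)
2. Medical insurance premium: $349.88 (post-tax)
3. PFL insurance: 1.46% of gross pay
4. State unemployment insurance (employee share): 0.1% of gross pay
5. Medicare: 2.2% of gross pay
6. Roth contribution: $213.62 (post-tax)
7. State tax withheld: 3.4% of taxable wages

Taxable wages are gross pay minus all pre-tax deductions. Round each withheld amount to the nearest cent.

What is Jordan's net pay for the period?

$2661.66

457(b) deferral: $3641.35 × 0.0442 = $160.95
Taxable wages = $3641.35 − $160.95 = $3480.40
State tax withheld: $3480.40 × 0.034 = $118.33
PFL insurance: $3641.35 × 0.0146 = $53.16
State unemployment insurance (employee share): $3641.35 × 0.001 = $3.64
Medicare: $3641.35 × 0.022 = $80.11
Medical insurance premium: $349.88
Roth contribution: $213.62
Total deductions = $160.95 + $118.33 + $53.16 + $3.64 + $80.11 + $349.88 + $213.62 = $979.69
Net pay = $3641.35 − $979.69 = $2661.66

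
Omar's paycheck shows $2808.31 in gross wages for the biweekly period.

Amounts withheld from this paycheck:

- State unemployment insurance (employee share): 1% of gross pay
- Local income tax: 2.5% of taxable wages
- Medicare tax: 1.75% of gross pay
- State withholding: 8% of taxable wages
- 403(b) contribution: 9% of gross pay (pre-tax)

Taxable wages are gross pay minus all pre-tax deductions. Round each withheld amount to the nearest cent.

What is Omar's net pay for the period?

403(b) contribution: $2808.31 × 0.09 = $252.75
Taxable wages = $2808.31 − $252.75 = $2555.56
State withholding: $2555.56 × 0.08 = $204.44
Local income tax: $2555.56 × 0.025 = $63.89
Medicare tax: $2808.31 × 0.0175 = $49.15
State unemployment insurance (employee share): $2808.31 × 0.01 = $28.08
Total deductions = $252.75 + $204.44 + $63.89 + $49.15 + $28.08 = $598.31
Net pay = $2808.31 − $598.31 = $2210.00

$2210.00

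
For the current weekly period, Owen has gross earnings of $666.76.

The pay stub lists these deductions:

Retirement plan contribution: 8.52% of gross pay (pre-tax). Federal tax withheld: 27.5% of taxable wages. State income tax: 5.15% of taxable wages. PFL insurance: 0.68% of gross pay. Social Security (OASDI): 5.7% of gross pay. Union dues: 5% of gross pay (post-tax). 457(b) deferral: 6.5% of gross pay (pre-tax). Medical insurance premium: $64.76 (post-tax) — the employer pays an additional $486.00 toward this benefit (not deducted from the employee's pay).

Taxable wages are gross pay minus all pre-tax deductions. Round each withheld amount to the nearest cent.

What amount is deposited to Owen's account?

$240.97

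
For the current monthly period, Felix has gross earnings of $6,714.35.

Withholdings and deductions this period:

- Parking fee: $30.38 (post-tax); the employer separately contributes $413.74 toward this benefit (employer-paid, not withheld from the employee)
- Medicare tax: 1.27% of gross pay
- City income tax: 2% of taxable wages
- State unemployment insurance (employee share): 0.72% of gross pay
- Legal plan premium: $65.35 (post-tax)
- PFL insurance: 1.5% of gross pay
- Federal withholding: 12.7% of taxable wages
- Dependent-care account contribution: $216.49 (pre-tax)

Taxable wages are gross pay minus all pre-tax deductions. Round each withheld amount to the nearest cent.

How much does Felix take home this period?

$5,212.61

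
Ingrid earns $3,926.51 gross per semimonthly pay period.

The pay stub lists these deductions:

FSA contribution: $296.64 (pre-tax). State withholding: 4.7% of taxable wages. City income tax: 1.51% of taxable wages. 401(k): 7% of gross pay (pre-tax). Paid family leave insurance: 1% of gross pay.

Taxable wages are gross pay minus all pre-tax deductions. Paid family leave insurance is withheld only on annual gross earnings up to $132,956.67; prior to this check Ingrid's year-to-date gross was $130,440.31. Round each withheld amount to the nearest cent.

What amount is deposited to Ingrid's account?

$3,121.50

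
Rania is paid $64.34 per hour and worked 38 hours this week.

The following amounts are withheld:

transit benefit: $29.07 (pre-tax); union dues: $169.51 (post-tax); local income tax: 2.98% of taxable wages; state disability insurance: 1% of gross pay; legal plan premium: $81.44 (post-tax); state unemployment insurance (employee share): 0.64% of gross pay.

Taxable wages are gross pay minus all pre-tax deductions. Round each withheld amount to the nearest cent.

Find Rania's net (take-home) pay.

$2,052.81

Gross pay: 38 × $64.34 = $2,444.92
Transit benefit: $29.07
Taxable wages = $2,444.92 − $29.07 = $2,415.85
Local income tax: $2,415.85 × 0.0298 = $71.99
State unemployment insurance (employee share): $2,444.92 × 0.0064 = $15.65
State disability insurance: $2,444.92 × 0.01 = $24.45
Union dues: $169.51
Legal plan premium: $81.44
Total deductions = $29.07 + $71.99 + $15.65 + $24.45 + $169.51 + $81.44 = $392.11
Net pay = $2,444.92 − $392.11 = $2,052.81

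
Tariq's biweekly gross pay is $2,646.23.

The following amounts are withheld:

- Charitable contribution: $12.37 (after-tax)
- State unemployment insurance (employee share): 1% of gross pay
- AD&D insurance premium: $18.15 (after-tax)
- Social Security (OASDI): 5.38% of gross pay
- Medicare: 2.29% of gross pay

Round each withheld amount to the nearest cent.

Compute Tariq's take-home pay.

$2,386.28

State unemployment insurance (employee share): $2,646.23 × 0.01 = $26.46
Medicare: $2,646.23 × 0.0229 = $60.60
Social Security (OASDI): $2,646.23 × 0.0538 = $142.37
AD&D insurance premium: $18.15
Charitable contribution: $12.37
Total deductions = $26.46 + $60.60 + $142.37 + $18.15 + $12.37 = $259.95
Net pay = $2,646.23 − $259.95 = $2,386.28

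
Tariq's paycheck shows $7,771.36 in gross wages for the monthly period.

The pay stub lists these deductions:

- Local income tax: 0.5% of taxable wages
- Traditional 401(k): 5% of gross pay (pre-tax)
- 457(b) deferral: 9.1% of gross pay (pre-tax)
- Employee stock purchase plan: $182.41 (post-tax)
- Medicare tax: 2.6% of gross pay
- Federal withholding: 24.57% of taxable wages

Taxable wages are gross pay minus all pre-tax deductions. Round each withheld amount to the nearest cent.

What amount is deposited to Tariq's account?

$4,617.56

457(b) deferral: $7,771.36 × 0.091 = $707.19
Traditional 401(k): $7,771.36 × 0.05 = $388.57
Pre-tax total = $707.19 + $388.57 = $1,095.76
Taxable wages = $7,771.36 − $1,095.76 = $6,675.60
Federal withholding: $6,675.60 × 0.2457 = $1,640.19
Local income tax: $6,675.60 × 0.005 = $33.38
Medicare tax: $7,771.36 × 0.026 = $202.06
Employee stock purchase plan: $182.41
Total deductions = $707.19 + $388.57 + $1,640.19 + $33.38 + $202.06 + $182.41 = $3,153.80
Net pay = $7,771.36 − $3,153.80 = $4,617.56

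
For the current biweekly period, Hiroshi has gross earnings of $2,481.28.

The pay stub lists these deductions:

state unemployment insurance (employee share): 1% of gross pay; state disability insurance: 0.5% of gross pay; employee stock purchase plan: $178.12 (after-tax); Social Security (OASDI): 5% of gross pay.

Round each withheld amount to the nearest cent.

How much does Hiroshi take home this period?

$2,141.88

State disability insurance: $2,481.28 × 0.005 = $12.41
Social Security (OASDI): $2,481.28 × 0.05 = $124.06
State unemployment insurance (employee share): $2,481.28 × 0.01 = $24.81
Employee stock purchase plan: $178.12
Total deductions = $12.41 + $124.06 + $24.81 + $178.12 = $339.40
Net pay = $2,481.28 − $339.40 = $2,141.88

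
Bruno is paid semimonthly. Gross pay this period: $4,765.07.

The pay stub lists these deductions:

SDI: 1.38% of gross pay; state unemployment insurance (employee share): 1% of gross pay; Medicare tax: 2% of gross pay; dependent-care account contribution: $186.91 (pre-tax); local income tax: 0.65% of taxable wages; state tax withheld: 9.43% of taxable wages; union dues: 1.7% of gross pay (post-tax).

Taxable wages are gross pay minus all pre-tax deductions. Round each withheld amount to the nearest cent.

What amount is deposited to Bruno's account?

Dependent-care account contribution: $186.91
Taxable wages = $4,765.07 − $186.91 = $4,578.16
Local income tax: $4,578.16 × 0.0065 = $29.76
State tax withheld: $4,578.16 × 0.0943 = $431.72
State unemployment insurance (employee share): $4,765.07 × 0.01 = $47.65
Medicare tax: $4,765.07 × 0.02 = $95.30
SDI: $4,765.07 × 0.0138 = $65.76
Union dues: $4,765.07 × 0.017 = $81.01
Total deductions = $186.91 + $29.76 + $431.72 + $47.65 + $95.30 + $65.76 + $81.01 = $938.11
Net pay = $4,765.07 − $938.11 = $3,826.96

$3,826.96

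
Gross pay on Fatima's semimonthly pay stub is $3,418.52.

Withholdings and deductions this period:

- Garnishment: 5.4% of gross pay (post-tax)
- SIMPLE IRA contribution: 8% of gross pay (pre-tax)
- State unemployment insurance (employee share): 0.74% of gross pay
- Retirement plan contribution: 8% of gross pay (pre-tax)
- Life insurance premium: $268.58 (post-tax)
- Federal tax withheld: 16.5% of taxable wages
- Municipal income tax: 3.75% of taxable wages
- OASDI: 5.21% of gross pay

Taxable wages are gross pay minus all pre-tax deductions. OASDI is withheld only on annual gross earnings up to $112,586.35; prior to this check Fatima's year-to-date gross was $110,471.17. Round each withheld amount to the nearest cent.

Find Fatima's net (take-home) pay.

$1,701.39

Retirement plan contribution: $3,418.52 × 0.08 = $273.48
SIMPLE IRA contribution: $3,418.52 × 0.08 = $273.48
Pre-tax total = $273.48 + $273.48 = $546.96
Taxable wages = $3,418.52 − $546.96 = $2,871.56
Municipal income tax: $2,871.56 × 0.0375 = $107.68
Federal tax withheld: $2,871.56 × 0.165 = $473.81
OASDI: only $112,586.35 − $110,471.17 = $2,115.18 of this check is subject → $2,115.18 × 0.0521 = $110.20
State unemployment insurance (employee share): $3,418.52 × 0.0074 = $25.30
Garnishment: $3,418.52 × 0.054 = $184.60
Life insurance premium: $268.58
Total deductions = $273.48 + $273.48 + $107.68 + $473.81 + $110.20 + $25.30 + $184.60 + $268.58 = $1,717.13
Net pay = $3,418.52 − $1,717.13 = $1,701.39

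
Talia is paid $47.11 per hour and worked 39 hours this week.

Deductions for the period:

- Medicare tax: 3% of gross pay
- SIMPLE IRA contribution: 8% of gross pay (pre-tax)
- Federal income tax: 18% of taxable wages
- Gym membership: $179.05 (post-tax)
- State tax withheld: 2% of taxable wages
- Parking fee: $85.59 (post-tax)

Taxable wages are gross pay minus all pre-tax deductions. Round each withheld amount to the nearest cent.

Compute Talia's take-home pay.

Gross pay: 39 × $47.11 = $1,837.29
SIMPLE IRA contribution: $1,837.29 × 0.08 = $146.98
Taxable wages = $1,837.29 − $146.98 = $1,690.31
State tax withheld: $1,690.31 × 0.02 = $33.81
Federal income tax: $1,690.31 × 0.18 = $304.26
Medicare tax: $1,837.29 × 0.03 = $55.12
Gym membership: $179.05
Parking fee: $85.59
Total deductions = $146.98 + $33.81 + $304.26 + $55.12 + $179.05 + $85.59 = $804.81
Net pay = $1,837.29 − $804.81 = $1,032.48

$1,032.48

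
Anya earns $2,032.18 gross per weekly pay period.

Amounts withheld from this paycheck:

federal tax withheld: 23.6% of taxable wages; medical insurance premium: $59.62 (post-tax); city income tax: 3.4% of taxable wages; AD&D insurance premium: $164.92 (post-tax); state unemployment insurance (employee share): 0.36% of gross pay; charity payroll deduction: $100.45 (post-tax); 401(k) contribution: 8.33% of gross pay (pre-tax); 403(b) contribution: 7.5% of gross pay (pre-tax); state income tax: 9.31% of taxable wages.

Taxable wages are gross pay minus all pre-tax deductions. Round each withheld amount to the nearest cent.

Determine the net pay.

403(b) contribution: $2,032.18 × 0.075 = $152.41
401(k) contribution: $2,032.18 × 0.0833 = $169.28
Pre-tax total = $152.41 + $169.28 = $321.69
Taxable wages = $2,032.18 − $321.69 = $1,710.49
State income tax: $1,710.49 × 0.0931 = $159.25
Federal tax withheld: $1,710.49 × 0.236 = $403.68
City income tax: $1,710.49 × 0.034 = $58.16
State unemployment insurance (employee share): $2,032.18 × 0.0036 = $7.32
Charity payroll deduction: $100.45
AD&D insurance premium: $164.92
Medical insurance premium: $59.62
Total deductions = $152.41 + $169.28 + $159.25 + $403.68 + $58.16 + $7.32 + $100.45 + $164.92 + $59.62 = $1,275.09
Net pay = $2,032.18 − $1,275.09 = $757.09

$757.09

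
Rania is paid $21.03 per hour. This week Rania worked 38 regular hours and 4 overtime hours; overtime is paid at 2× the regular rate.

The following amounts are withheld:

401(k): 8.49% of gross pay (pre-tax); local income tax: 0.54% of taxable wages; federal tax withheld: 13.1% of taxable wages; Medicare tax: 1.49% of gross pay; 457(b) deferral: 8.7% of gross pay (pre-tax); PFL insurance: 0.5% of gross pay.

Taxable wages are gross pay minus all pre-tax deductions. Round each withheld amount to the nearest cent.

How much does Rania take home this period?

Regular pay: 38 × $21.03 = $799.14
Overtime pay: 4 × $21.03 × 2 = $168.24
Gross pay = $799.14 + $168.24 = $967.38
401(k): $967.38 × 0.0849 = $82.13
457(b) deferral: $967.38 × 0.087 = $84.16
Pre-tax total = $82.13 + $84.16 = $166.29
Taxable wages = $967.38 − $166.29 = $801.09
Local income tax: $801.09 × 0.0054 = $4.33
Federal tax withheld: $801.09 × 0.131 = $104.94
Medicare tax: $967.38 × 0.0149 = $14.41
PFL insurance: $967.38 × 0.005 = $4.84
Total deductions = $82.13 + $84.16 + $4.33 + $104.94 + $14.41 + $4.84 = $294.81
Net pay = $967.38 − $294.81 = $672.57

$672.57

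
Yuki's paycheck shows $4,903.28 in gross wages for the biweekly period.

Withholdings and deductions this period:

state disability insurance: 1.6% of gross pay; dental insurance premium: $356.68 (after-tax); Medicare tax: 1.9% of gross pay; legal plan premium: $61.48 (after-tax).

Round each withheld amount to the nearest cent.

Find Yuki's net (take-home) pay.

$4,313.51

State disability insurance: $4,903.28 × 0.016 = $78.45
Medicare tax: $4,903.28 × 0.019 = $93.16
Legal plan premium: $61.48
Dental insurance premium: $356.68
Total deductions = $78.45 + $93.16 + $61.48 + $356.68 = $589.77
Net pay = $4,903.28 − $589.77 = $4,313.51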